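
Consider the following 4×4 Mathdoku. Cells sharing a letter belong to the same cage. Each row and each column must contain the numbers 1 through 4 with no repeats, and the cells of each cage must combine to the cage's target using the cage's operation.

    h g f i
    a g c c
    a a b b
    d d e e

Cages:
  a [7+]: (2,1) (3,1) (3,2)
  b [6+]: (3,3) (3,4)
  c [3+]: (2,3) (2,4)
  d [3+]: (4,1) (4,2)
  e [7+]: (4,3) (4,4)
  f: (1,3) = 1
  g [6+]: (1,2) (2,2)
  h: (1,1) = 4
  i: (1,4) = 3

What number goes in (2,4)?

Cage h is given, which forces (1,1) = 4.
Row 1 now contains 4, leaving (1,2) = 2.
Cage f is given; hence (1,3) = 1.
I is a freebie, leaving (1,4) = 3.
2 is placed in column 2; hence (2,2) = 4.
Column 3 already has 1, leaving (2,3) = 2.
Row 2 already has 2, which forces (2,4) = 1.
Column 3 now contains 2, which forces (3,3) = 4.
4 is placed in row 3; hence (3,4) = 2.
2 is placed in column 2, which forces (4,2) = 1.
4 is placed in column 3, which forces (4,3) = 3.
3 is placed in column 4; hence (4,4) = 4.
Row 2 now contains 1, so (2,1) = 3.
The 3 cells of cage a must have sum 7; hence (3,1) = 1.
Column 2 already has 1, which forces (3,2) = 3.
Row 4 now contains 1, leaving (4,1) = 2.
Filled in: 4 2 1 3 / 3 4 2 1 / 1 3 4 2 / 2 1 3 4.

1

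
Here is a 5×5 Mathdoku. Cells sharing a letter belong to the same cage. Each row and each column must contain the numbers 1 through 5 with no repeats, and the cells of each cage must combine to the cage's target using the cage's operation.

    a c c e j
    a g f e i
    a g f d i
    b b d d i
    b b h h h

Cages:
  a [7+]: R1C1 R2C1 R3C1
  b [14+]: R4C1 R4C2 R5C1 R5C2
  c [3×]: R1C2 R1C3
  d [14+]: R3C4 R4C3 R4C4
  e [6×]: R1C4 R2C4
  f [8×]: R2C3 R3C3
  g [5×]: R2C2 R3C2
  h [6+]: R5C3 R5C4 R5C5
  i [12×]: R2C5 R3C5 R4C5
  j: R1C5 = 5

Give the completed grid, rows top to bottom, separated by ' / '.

4 3 1 2 5 / 1 5 2 3 4 / 2 1 4 5 3 / 3 2 5 4 1 / 5 4 3 1 2

Cage j is given, leaving R1C5 = 5.
The 3 cells of cage d must have sum 14, so R3C4 = 5.
Cage d has sum 14; hence R4C3 = 5.
Cage d has sum 14, so R4C4 = 4.
The two cells of cage g must have product 5, which forces R2C2 = 5.
5 is placed in row 3, so R3C2 = 1.
Column 2 now contains 5; hence R5C2 = 4.
1 is placed in column 2, which forces R1C2 = 3.
Cage c needs two cells with product 3, leaving R1C3 = 1.
Row 1 already has 3, leaving R1C4 = 2.
2 is placed in column 4, so R2C4 = 3.
Column 2 now contains 3, which forces R4C2 = 2.
Row 5 now contains 4, so R5C1 = 5.
Column 4 already has 3, leaving R5C4 = 1.
Row 1 now contains 2, which forces R1C1 = 4.
The 3 cells of cage a must have sum 7, leaving R2C1 = 1.
1 is placed in row 2; hence R2C5 = 4.
Cage a needs sum 7, leaving R3C1 = 2.
Row 3 already has 2, so R3C3 = 4.
Column 5 now contains 4; hence R3C5 = 3.
2 is placed in row 4, which forces R4C1 = 3.
Column 5 already has 3, so R4C5 = 1.
Column 5 already has 3; hence R5C5 = 2.
Row 2 now contains 4; hence R2C3 = 2.
Row 5 already has 2, so R5C3 = 3.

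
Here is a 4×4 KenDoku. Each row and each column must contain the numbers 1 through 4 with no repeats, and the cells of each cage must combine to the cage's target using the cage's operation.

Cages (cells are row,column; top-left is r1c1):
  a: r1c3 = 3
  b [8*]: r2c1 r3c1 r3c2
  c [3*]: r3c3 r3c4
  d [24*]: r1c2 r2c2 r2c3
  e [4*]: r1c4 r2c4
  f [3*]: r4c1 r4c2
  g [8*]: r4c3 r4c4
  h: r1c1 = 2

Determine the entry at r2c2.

3

H is a freebie; hence r1c1 = 2.
Cage a is given; hence r1c3 = 3.
Column 3 now contains 3, so r3c3 = 1.
Row 3 now contains 1, so r3c4 = 3.
3 is placed in row 1, which forces r1c2 = 4.
Row 1 already has 4, leaving r1c4 = 1.
Cage b needs product 8, which forces r2c1 = 1.
Cage d needs product 24, leaving r2c2 = 3.
The 3 cells of cage d must have product 24, so r2c3 = 2.
1 is placed in column 4, which forces r2c4 = 4.
Row 3 now contains 1, leaving r3c1 = 4.
Cage b has product 8, which forces r3c2 = 2.
Column 1 already has 1, leaving r4c1 = 3.
Column 2 now contains 3, which forces r4c2 = 1.
2 is placed in column 3; hence r4c3 = 4.
Column 4 now contains 4; hence r4c4 = 2.
Filled in: 2 4 3 1 / 1 3 2 4 / 4 2 1 3 / 3 1 4 2.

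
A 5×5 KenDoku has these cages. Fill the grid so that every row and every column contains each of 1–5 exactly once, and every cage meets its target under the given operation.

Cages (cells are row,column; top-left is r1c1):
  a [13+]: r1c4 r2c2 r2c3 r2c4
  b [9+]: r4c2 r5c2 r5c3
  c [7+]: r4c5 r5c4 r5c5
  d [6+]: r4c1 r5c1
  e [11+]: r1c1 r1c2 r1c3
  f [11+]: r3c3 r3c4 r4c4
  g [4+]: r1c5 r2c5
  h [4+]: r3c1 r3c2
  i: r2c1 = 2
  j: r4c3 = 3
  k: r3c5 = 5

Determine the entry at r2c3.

1

Cage i is given, so r2c1 = 2.
Cage k is a single given cell, leaving r3c5 = 5.
Cage j is given, so r4c3 = 3.
The only place for 3 in column 1 is r3c1.
3 is placed in row 3, leaving r3c2 = 1.
Cage f needs sum 11, leaving r4c4 = 5.
Row 4 now contains 5, so r4c1 = 1.
The two cells of cage d must have sum 6, which forces r5c1 = 5.
Row 5 now contains 5, so r5c2 = 3.
Column 1 already has 5, leaving r1c1 = 4.
Column 3 needs a 1, and only r2c3 is open for it.
Cage a needs sum 13, so r1c4 = 3.
The two cells of cage g must have sum 4, so r1c5 = 1.
Cage a needs sum 13; hence r2c2 = 5.
Cage a has sum 13; hence r2c4 = 4.
1 is placed in row 2, leaving r2c5 = 3.
Column 4 now contains 4, leaving r3c4 = 2.
Column 4 now contains 2; hence r5c4 = 1.
Column 2 already has 5, which forces r1c2 = 2.
The 3 cells of cage e must have sum 11, which forces r1c3 = 5.
Row 3 already has 2; hence r3c3 = 4.
Column 2 already has 2; hence r4c2 = 4.
Row 4 now contains 4, so r4c5 = 2.
4 is placed in column 3; hence r5c3 = 2.
Column 5 now contains 2, leaving r5c5 = 4.
Filled in: 4 2 5 3 1 / 2 5 1 4 3 / 3 1 4 2 5 / 1 4 3 5 2 / 5 3 2 1 4.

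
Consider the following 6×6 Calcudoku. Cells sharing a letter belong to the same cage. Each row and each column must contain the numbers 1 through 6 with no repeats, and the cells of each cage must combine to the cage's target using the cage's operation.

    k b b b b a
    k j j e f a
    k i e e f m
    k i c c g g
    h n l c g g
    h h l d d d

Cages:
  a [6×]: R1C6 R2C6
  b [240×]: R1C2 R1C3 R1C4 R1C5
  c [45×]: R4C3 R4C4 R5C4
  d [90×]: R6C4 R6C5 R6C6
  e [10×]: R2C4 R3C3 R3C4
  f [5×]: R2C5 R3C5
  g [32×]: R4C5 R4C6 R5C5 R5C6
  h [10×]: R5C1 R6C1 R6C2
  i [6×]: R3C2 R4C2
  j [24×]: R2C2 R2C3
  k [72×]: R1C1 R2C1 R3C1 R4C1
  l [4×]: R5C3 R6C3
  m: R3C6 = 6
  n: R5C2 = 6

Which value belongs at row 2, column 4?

Cage m is a single given cell, so R3C6 = 6.
Cage c needs product 45, which forces R4C3 = 3.
The 3 cells of cage c must have product 45, leaving R4C4 = 5.
N is a freebie; hence R5C2 = 6.
The 3 cells of cage c must have product 45; hence R5C4 = 3.
3 is placed in column 4, leaving R6C4 = 6.
Column 2 already has 6, which forces R2C2 = 4.
Cage j's pair has product 24, which forces R2C3 = 6.
The two cells of cage i must have product 6; hence R3C2 = 3.
Cage e has product 10; hence R3C3 = 5.
5 is placed in row 3, which forces R3C5 = 1.
Cage i needs two cells with product 6; hence R4C2 = 2.
Row 4 already has 2, which forces R4C5 = 4.
Row 4 already has 4, which forces R4C6 = 1.
Column 5 already has 4, which forces R5C5 = 2.
Row 5 already has 2; hence R5C6 = 4.
Column 2 now contains 2, which forces R1C2 = 5.
Cage b has product 240; hence R1C5 = 6.
Cage e needs product 10; hence R2C4 = 1.
Column 5 already has 1, which forces R2C5 = 5.
Row 3 already has 1, leaving R3C1 = 4.
Row 3 already has 1, so R3C4 = 2.
Row 4 already has 1, leaving R4C1 = 6.
Row 5 now contains 4; hence R5C3 = 1.
The 3 cells of cage h must have product 10, so R6C1 = 2.
Column 2 now contains 5; hence R6C2 = 1.
The two cells of cage l must have product 4, so R6C3 = 4.
Column 5 now contains 5, leaving R6C5 = 3.
3 is placed in row 6, leaving R6C6 = 5.
The 4 cells of cage k must have product 72, so R1C1 = 1.
Column 3 now contains 4; hence R1C3 = 2.
2 is placed in column 4, so R1C4 = 4.
Row 1 now contains 2, which forces R1C6 = 3.
Row 2 now contains 1, leaving R2C1 = 3.
Column 6 already has 3, so R2C6 = 2.
Row 5 now contains 1, which forces R5C1 = 5.
Completed grid: 1 5 2 4 6 3 / 3 4 6 1 5 2 / 4 3 5 2 1 6 / 6 2 3 5 4 1 / 5 6 1 3 2 4 / 2 1 4 6 3 5.

1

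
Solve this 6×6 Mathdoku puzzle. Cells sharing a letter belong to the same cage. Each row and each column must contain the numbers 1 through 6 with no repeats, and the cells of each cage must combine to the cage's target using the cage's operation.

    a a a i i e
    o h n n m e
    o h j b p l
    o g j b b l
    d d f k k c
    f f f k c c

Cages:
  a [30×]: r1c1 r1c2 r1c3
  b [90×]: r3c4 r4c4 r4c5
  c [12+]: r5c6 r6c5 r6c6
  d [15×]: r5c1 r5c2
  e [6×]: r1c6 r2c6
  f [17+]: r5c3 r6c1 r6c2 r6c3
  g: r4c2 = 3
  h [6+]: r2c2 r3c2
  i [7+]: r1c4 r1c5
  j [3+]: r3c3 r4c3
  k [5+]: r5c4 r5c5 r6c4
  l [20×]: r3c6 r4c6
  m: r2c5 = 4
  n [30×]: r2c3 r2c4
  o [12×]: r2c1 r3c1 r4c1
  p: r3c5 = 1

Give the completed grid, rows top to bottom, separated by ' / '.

Cage m is a single given cell, leaving r2c5 = 4.
Cage p is given, leaving r3c5 = 1.
G is a freebie, leaving r4c2 = 3.
3 is placed in column 2, so r5c2 = 5.
Column 5 now contains 1, leaving r5c5 = 2.
The two cells of cage h must have sum 6, which forces r2c2 = 2.
Cage h's pair has sum 6; hence r3c2 = 4.
Row 3 now contains 1, which forces r3c3 = 2.
Cage b has product 90, so r3c4 = 3.
Row 3 now contains 4, so r3c6 = 5.
Cage j needs two cells with sum 3, which forces r4c3 = 1.
5 is placed in column 6, so r4c6 = 4.
5 is placed in row 5; hence r5c1 = 3.
Cage k has sum 5, so r5c4 = 1.
1 is placed in row 5, leaving r5c6 = 6.
Cage k needs sum 5, so r6c4 = 2.
2 is placed in column 4, which forces r1c4 = 4.
The two cells of cage i must have sum 7, leaving r1c5 = 3.
Cage e's pair has product 6, so r1c6 = 2.
Cage o needs product 12, leaving r2c1 = 1.
The two cells of cage e must have product 6, leaving r2c6 = 3.
Row 3 already has 3, so r3c1 = 6.
Cage o needs product 12, leaving r4c1 = 2.
6 is placed in row 5; hence r5c3 = 4.
Cage f has sum 17; hence r6c1 = 4.
The 4 cells of cage f must have sum 17; hence r6c2 = 6.
Cage f needs sum 17, so r6c3 = 3.
Cage c needs sum 12, so r6c5 = 5.
Cage c has sum 12, leaving r6c6 = 1.
Column 1 now contains 6, leaving r1c1 = 5.
Column 2 already has 6, leaving r1c2 = 1.
The 3 cells of cage a must have product 30, leaving r1c3 = 6.
6 is placed in column 3, leaving r2c3 = 5.
Row 2 now contains 5; hence r2c4 = 6.
Cage b has product 90, so r4c4 = 5.
Column 5 now contains 5; hence r4c5 = 6.

5 1 6 4 3 2 / 1 2 5 6 4 3 / 6 4 2 3 1 5 / 2 3 1 5 6 4 / 3 5 4 1 2 6 / 4 6 3 2 5 1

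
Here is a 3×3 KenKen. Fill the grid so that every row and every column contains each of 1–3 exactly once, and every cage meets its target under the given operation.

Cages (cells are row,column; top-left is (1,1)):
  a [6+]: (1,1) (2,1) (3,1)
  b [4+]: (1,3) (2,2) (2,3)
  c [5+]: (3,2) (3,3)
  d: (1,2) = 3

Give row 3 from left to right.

Cage d is a single given cell, leaving (1,2) = 3.
The 3 cells of cage b must have sum 4, leaving (1,3) = 1.
Cage b needs sum 4, so (2,2) = 1.
Cage b needs sum 4, so (2,3) = 2.
Column 2 now contains 3, which forces (3,2) = 2.
Column 3 already has 2, which forces (3,3) = 3.
Row 1 now contains 1, leaving (1,1) = 2.
Row 2 already has 2; hence (2,1) = 3.
3 is placed in row 3, leaving (3,1) = 1.
Filled in: 2 3 1 / 3 1 2 / 1 2 3.

1 2 3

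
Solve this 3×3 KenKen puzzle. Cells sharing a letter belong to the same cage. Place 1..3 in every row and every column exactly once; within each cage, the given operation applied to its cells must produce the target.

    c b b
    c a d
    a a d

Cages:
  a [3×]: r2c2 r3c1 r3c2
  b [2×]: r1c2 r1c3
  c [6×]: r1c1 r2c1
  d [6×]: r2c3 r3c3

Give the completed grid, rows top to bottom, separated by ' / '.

Cage a needs product 3, which forces r2c2 = 1.
The 3 cells of cage a must have product 3; hence r3c1 = 1.
Cage a needs product 3, which forces r3c2 = 3.
Row 3 now contains 3, so r3c3 = 2.
Column 2 now contains 1, so r1c2 = 2.
Column 3 now contains 2; hence r1c3 = 1.
Column 3 now contains 2, which forces r2c3 = 3.
Row 1 already has 2, leaving r1c1 = 3.
3 is placed in row 2; hence r2c1 = 2.

3 2 1 / 2 1 3 / 1 3 2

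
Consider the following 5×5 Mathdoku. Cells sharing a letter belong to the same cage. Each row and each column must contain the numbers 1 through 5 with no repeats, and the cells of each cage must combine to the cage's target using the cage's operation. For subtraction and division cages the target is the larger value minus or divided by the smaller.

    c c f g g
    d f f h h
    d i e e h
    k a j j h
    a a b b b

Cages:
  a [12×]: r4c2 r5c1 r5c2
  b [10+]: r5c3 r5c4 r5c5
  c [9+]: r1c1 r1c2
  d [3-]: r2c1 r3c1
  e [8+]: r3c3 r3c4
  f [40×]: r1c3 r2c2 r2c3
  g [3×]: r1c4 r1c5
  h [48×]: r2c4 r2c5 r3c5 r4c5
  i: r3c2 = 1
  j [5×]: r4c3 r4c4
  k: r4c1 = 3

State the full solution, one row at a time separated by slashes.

Cage i is given, which forces r3c2 = 1.
Cage k is given, leaving r4c1 = 3.
The 3 cells of cage a must have product 12, so r5c2 = 3.
Row 1 needs a 2, and only r1c3 is open for it.
Row 2 needs a 3, and only r2c5 is open for it.
Cage g needs two cells with product 3; hence r1c4 = 3.
Column 5 now contains 3; hence r1c5 = 1.
3 is placed in column 4; hence r3c4 = 5.
Column 4 now contains 5; hence r4c4 = 1.
Column 4 now contains 1; hence r5c4 = 4.
Row 5 already has 4, so r5c5 = 5.
Column 4 now contains 4, so r2c4 = 2.
Row 3 already has 5, which forces r3c3 = 3.
Row 4 now contains 1, which forces r4c3 = 5.
5 is placed in row 5, leaving r5c3 = 1.
Cage f needs product 40, so r2c2 = 5.
Column 3 already has 5, leaving r2c3 = 4.
The 3 cells of cage a must have product 12, which forces r4c2 = 2.
2 is placed in row 4; hence r4c5 = 4.
Row 5 already has 1, so r5c1 = 2.
Cage c needs two cells with sum 9, so r1c1 = 5.
5 is placed in column 2, leaving r1c2 = 4.
Row 2 now contains 5; hence r2c1 = 1.
Column 1 already has 2, which forces r3c1 = 4.
Column 5 already has 4, so r3c5 = 2.

5 4 2 3 1 / 1 5 4 2 3 / 4 1 3 5 2 / 3 2 5 1 4 / 2 3 1 4 5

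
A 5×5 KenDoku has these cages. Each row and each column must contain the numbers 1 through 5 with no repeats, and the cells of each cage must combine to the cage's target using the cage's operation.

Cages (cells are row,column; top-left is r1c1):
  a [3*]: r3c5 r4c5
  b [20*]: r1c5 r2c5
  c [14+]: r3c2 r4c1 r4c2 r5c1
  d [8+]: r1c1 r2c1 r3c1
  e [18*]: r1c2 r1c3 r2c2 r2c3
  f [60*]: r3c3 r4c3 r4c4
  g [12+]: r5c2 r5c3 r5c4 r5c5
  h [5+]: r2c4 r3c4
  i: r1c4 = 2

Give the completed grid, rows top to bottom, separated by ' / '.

I is a freebie, leaving r1c4 = 2.
Row 5 needs a 3, and only r5c1 is open for it.
Row 1 needs a 4, and only r1c5 is open for it.
Column 5 already has 4; hence r2c5 = 5.
In row 1, 5 can only go at r1c1, so r1c1 = 5.
Row 2 needs a 4, and only r2c4 is open for it.
Column 4 already has 4; hence r3c4 = 1.
1 is placed in row 3, so r3c5 = 3.
3 is placed in column 5; hence r4c5 = 1.
1 is placed in column 4, so r5c4 = 5.
Column 5 already has 1; hence r5c5 = 2.
Cage d needs sum 8; hence r2c1 = 1.
1 is placed in row 3; hence r3c1 = 2.
Column 1 already has 2, which forces r4c1 = 4.
Row 4 now contains 4, leaving r4c3 = 5.
5 is placed in column 4, so r4c4 = 3.
Cage c needs sum 14, so r3c2 = 5.
Column 3 already has 5, leaving r3c3 = 4.
Row 4 already has 3, leaving r4c2 = 2.
4 is placed in column 3, so r5c3 = 1.
Cage e has product 18, leaving r1c2 = 1.
Column 3 now contains 1, which forces r1c3 = 3.
2 is placed in column 2, which forces r2c2 = 3.
Cage e has product 18, so r2c3 = 2.
Row 5 now contains 1; hence r5c2 = 4.

5 1 3 2 4 / 1 3 2 4 5 / 2 5 4 1 3 / 4 2 5 3 1 / 3 4 1 5 2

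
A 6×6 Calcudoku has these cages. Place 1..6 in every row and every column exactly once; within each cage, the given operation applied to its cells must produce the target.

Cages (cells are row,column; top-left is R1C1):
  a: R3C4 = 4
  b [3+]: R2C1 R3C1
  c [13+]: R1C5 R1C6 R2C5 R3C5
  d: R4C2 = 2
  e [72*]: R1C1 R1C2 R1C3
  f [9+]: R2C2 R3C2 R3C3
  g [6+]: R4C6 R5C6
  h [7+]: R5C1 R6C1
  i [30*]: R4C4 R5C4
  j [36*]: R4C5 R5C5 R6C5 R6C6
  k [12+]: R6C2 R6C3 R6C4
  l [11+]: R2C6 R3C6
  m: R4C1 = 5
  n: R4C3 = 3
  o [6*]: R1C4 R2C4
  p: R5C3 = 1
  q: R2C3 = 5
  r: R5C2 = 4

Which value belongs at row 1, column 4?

Q is a freebie, which forces R2C3 = 5.
5 is placed in row 2, leaving R2C6 = 6.
Cage a is a single given cell, leaving R3C4 = 4.
6 is placed in column 6, so R3C6 = 5.
Cage m is a single given cell, leaving R4C1 = 5.
Cage d is given, which forces R4C2 = 2.
Cage n is given, leaving R4C3 = 3.
Row 4 now contains 5, which forces R4C4 = 6.
Cage r is given; hence R5C2 = 4.
P is a freebie; hence R5C3 = 1.
6 is placed in column 4, so R5C4 = 5.
Row 5 now contains 1; hence R5C6 = 2.
Cage f has sum 9, which forces R2C2 = 1.
The 3 cells of cage f must have sum 9; hence R3C2 = 6.
The 3 cells of cage f must have sum 9; hence R3C3 = 2.
Cage g's pair has sum 6, so R4C6 = 4.
Column 2 already has 6; hence R6C2 = 5.
The 4 cells of cage j must have product 36, which forces R6C6 = 3.
Column 2 already has 6, so R1C2 = 3.
Row 1 already has 3, which forces R1C4 = 2.
Cage c needs sum 13, which forces R1C5 = 5.
Column 6 now contains 3, so R1C6 = 1.
1 is placed in row 2, which forces R2C1 = 2.
2 is placed in column 4, so R2C4 = 3.
The 4 cells of cage c must have sum 13, which forces R2C5 = 4.
Row 3 already has 2, which forces R3C1 = 1.
The 4 cells of cage c must have sum 13; hence R3C5 = 3.
Row 4 already has 4, which forces R4C5 = 1.
Column 5 now contains 3; hence R5C5 = 6.
Column 1 now contains 1, so R6C1 = 4.
Cage k has sum 12, so R6C3 = 6.
The 3 cells of cage k must have sum 12; hence R6C4 = 1.
Column 5 already has 4, so R6C5 = 2.
Column 1 already has 4; hence R1C1 = 6.
6 is placed in column 3; hence R1C3 = 4.
Row 5 now contains 6; hence R5C1 = 3.
Filled in: 6 3 4 2 5 1 / 2 1 5 3 4 6 / 1 6 2 4 3 5 / 5 2 3 6 1 4 / 3 4 1 5 6 2 / 4 5 6 1 2 3.

2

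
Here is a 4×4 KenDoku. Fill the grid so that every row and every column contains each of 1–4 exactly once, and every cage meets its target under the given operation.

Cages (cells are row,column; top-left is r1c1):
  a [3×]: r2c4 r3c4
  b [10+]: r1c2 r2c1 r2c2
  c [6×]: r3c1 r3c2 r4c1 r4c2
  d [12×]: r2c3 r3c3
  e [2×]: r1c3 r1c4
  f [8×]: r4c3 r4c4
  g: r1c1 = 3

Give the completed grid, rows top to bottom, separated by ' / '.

3 4 1 2 / 4 2 3 1 / 2 1 4 3 / 1 3 2 4

Cage g is given; hence r1c1 = 3.
Row 1 already has 3, so r1c2 = 4.
3 is placed in column 1, so r2c1 = 4.
Column 2 already has 4, so r2c2 = 2.
Row 2 now contains 4; hence r2c3 = 3.
Row 2 already has 3, which forces r2c4 = 1.
3 is placed in column 3, so r3c3 = 4.
Column 4 already has 1, so r3c4 = 3.
4 is placed in column 3, leaving r4c3 = 2.
2 is placed in row 4, leaving r4c4 = 4.
Column 3 already has 2, leaving r1c3 = 1.
Column 4 already has 1; hence r1c4 = 2.
The 4 cells of cage c must have product 6, leaving r3c1 = 2.
Row 3 now contains 3, which forces r3c2 = 1.
2 is placed in row 4, leaving r4c1 = 1.
The 4 cells of cage c must have product 6, which forces r4c2 = 3.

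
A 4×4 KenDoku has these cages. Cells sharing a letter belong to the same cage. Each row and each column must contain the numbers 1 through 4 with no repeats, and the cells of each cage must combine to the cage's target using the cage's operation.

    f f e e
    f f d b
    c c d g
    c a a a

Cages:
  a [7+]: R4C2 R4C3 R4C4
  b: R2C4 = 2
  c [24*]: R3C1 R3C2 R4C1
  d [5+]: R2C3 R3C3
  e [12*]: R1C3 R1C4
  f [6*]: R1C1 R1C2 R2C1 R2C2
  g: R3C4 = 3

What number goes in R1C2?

1

Cage b is given; hence R2C4 = 2.
G is a freebie, so R3C4 = 3.
Cage e needs two cells with product 12, which forces R1C3 = 3.
Column 4 now contains 3; hence R1C4 = 4.
Cage c needs product 24; hence R4C1 = 3.
Column 4 now contains 4, which forces R4C4 = 1.
The 4 cells of cage f must have product 6, so R1C1 = 2.
Cage f has product 6; hence R1C2 = 1.
Column 1 already has 3, which forces R2C1 = 1.
Cage f needs product 6, which forces R2C2 = 3.
Row 2 already has 1; hence R2C3 = 4.
2 is placed in column 1, which forces R3C1 = 4.
Row 3 already has 4; hence R3C2 = 2.
Column 3 already has 4, so R3C3 = 1.
Column 2 already has 2, leaving R4C2 = 4.
Column 3 already has 4, which forces R4C3 = 2.
The full grid is 2 1 3 4 / 1 3 4 2 / 4 2 1 3 / 3 4 2 1.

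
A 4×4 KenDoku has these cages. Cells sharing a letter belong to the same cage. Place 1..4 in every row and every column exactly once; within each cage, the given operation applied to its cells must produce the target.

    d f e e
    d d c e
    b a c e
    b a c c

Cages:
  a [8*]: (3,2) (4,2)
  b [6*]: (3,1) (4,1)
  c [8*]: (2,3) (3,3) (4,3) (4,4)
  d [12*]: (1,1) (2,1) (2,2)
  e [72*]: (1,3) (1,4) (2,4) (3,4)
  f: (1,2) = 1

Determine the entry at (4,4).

1

Cage f is a single given cell; hence (1,2) = 1.
The 4 cells of cage e must have product 72, so (1,3) = 3.
Cage c needs product 8, so (4,4) = 1.
Row 3 needs a 1, and only (3,3) is open for it.
Row 2 needs a 1, and only (2,1) is open for it.
Cage d needs product 12, so (1,1) = 4.
Row 1 now contains 4, so (1,4) = 2.
Cage d needs product 12, which forces (2,2) = 3.
3 is placed in row 2, which forces (2,4) = 4.
Column 4 already has 4, leaving (3,4) = 3.
4 is placed in row 2; hence (2,3) = 2.
Row 3 already has 3, which forces (3,1) = 2.
2 is placed in row 3, leaving (3,2) = 4.
Cage b needs two cells with product 6, leaving (4,1) = 3.
4 is placed in column 2, which forces (4,2) = 2.
The 4 cells of cage c must have product 8, leaving (4,3) = 4.
The full grid is 4 1 3 2 / 1 3 2 4 / 2 4 1 3 / 3 2 4 1.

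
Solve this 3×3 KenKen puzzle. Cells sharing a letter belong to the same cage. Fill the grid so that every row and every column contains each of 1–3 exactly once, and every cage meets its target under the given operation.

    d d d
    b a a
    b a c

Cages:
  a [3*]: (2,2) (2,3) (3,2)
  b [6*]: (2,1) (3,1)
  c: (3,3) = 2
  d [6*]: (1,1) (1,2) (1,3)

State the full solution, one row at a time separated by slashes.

Cage a has product 3, so (2,2) = 3.
Cage a needs product 3; hence (2,3) = 1.
The 3 cells of cage a must have product 3, leaving (3,2) = 1.
Cage c is given, so (3,3) = 2.
The 3 cells of cage d must have product 6, leaving (1,1) = 1.
Column 2 now contains 1, so (1,2) = 2.
2 is placed in column 3; hence (1,3) = 3.
Row 2 now contains 3, so (2,1) = 2.
Row 3 now contains 2; hence (3,1) = 3.

1 2 3 / 2 3 1 / 3 1 2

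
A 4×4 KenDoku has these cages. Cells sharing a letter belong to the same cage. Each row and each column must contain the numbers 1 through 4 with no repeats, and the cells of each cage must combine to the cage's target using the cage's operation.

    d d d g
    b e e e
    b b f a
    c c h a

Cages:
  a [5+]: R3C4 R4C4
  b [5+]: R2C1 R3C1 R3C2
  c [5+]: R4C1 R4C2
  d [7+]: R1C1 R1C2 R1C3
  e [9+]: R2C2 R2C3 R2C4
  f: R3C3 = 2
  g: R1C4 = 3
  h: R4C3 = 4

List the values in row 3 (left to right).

3 1 2 4

G is a freebie, so R1C4 = 3.
Cage f is given, which forces R3C3 = 2.
Cage h is given, so R4C3 = 4.
4 is placed in column 3, so R1C3 = 1.
Cage b needs sum 5, so R2C1 = 1.
4 is placed in column 3, so R2C3 = 3.
Cage b has sum 5, so R3C1 = 3.
2 is placed in row 3; hence R3C2 = 1.
Cage a's pair has sum 5, so R3C4 = 4.
3 is placed in column 1, so R4C1 = 2.
Row 4 already has 2; hence R4C2 = 3.
The two cells of cage a must have sum 5, which forces R4C4 = 1.
Column 1 now contains 2; hence R1C1 = 4.
Cage d needs sum 7, so R1C2 = 2.
Cage e needs sum 9; hence R2C2 = 4.
Column 4 already has 4; hence R2C4 = 2.
The full grid is 4 2 1 3 / 1 4 3 2 / 3 1 2 4 / 2 3 4 1.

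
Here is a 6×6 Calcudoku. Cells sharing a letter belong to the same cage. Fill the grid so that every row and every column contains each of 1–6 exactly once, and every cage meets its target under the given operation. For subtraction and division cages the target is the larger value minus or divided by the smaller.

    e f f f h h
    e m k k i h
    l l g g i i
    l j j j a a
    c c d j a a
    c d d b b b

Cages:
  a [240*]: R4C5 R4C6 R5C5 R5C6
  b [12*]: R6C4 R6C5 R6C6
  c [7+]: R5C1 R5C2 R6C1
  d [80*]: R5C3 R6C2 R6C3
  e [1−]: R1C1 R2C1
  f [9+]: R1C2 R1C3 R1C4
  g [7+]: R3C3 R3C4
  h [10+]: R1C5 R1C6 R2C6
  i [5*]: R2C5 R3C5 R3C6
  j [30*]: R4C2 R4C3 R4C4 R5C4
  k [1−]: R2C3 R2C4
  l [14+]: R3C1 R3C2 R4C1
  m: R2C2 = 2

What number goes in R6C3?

Cage m is a single given cell; hence R2C2 = 2.
The 3 cells of cage i must have product 5, so R2C5 = 1.
The 3 cells of cage i must have product 5, so R3C5 = 5.
The 3 cells of cage i must have product 5, so R3C6 = 1.
Cage d needs product 80; hence R5C3 = 4.
Cage d needs product 80, which forces R6C2 = 4.
Cage d needs product 80; hence R6C3 = 5.
The two cells of cage g must have sum 7, leaving R3C3 = 3.
Cage g's pair has sum 7; hence R3C4 = 4.
Cage b needs product 12; hence R6C4 = 1.
Column 3 already has 3; hence R2C3 = 6.
4 is placed in column 4; hence R2C4 = 5.
Cage l needs sum 14, so R3C1 = 2.
Row 3 now contains 3, so R3C2 = 6.
Cage l needs sum 14; hence R4C1 = 6.
The 3 cells of cage c must have sum 7; hence R5C1 = 1.
Cage c needs sum 7, so R5C2 = 3.
Row 5 now contains 3, leaving R5C4 = 2.
2 is placed in row 5, which forces R5C5 = 6.
Row 5 now contains 6, so R5C6 = 5.
Row 6 now contains 1, so R6C1 = 3.
Column 5 now contains 6, so R6C5 = 2.
2 is placed in row 6, so R6C6 = 6.
The two cells of cage e must have difference 1, leaving R1C1 = 5.
5 is placed in row 1, leaving R1C2 = 1.
Row 1 now contains 1, leaving R1C3 = 2.
2 is placed in row 1, which forces R1C6 = 4.
Column 1 now contains 3, so R2C1 = 4.
Column 6 now contains 4, so R2C6 = 3.
Cage j needs product 30; hence R4C2 = 5.
Cage j needs product 30, leaving R4C3 = 1.
2 is placed in column 4, which forces R4C4 = 3.
2 is placed in column 5, which forces R4C5 = 4.
Cage a has product 240, leaving R4C6 = 2.
3 is placed in column 4, so R1C4 = 6.
4 is placed in row 1, leaving R1C5 = 3.
Filled in: 5 1 2 6 3 4 / 4 2 6 5 1 3 / 2 6 3 4 5 1 / 6 5 1 3 4 2 / 1 3 4 2 6 5 / 3 4 5 1 2 6.

5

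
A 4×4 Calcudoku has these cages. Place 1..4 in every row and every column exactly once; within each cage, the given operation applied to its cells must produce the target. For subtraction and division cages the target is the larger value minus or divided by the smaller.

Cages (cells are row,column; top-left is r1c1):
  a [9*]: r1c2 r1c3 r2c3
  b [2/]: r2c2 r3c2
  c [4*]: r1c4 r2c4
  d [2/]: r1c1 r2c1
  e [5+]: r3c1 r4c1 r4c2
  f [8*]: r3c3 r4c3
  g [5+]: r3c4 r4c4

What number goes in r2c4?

1

Cage a has product 9, leaving r1c2 = 3.
The 3 cells of cage a must have product 9, which forces r1c3 = 1.
1 is placed in row 1, which forces r1c4 = 4.
Cage a needs product 9, leaving r2c3 = 3.
4 is placed in column 4, leaving r2c4 = 1.
Row 1 already has 4, which forces r1c1 = 2.
Cage d needs two cells with quotient 2; hence r2c1 = 4.
4 is placed in row 2, leaving r2c2 = 2.
2 is placed in column 1, leaving r3c1 = 1.
Row 3 already has 1, so r3c2 = 4.
4 is placed in row 3, so r3c3 = 2.
Row 3 now contains 2, so r3c4 = 3.
Column 1 already has 1; hence r4c1 = 3.
Column 2 now contains 2; hence r4c2 = 1.
Column 3 now contains 2, leaving r4c3 = 4.
Column 4 already has 3, which forces r4c4 = 2.
Filled in: 2 3 1 4 / 4 2 3 1 / 1 4 2 3 / 3 1 4 2.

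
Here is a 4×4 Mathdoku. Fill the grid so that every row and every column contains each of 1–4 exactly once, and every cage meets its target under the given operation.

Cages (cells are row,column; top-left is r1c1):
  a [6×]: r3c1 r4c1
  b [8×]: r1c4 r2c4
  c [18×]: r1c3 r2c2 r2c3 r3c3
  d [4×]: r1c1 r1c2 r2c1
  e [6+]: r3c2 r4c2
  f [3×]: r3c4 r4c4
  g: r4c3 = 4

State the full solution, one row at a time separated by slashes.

4 1 3 2 / 1 3 2 4 / 2 4 1 3 / 3 2 4 1

The 4 cells of cage c must have product 18, which forces r2c2 = 3.
G is a freebie, leaving r4c3 = 4.
The two cells of cage e must have sum 6, which forces r3c2 = 4.
Row 4 now contains 4; hence r4c2 = 2.
Cage d has product 4, which forces r1c1 = 4.
2 is placed in column 2; hence r1c2 = 1.
4 is placed in row 1, which forces r1c4 = 2.
Cage d needs product 4, which forces r2c1 = 1.
Row 2 now contains 1, so r2c3 = 2.
2 is placed in column 4, which forces r2c4 = 4.
The two cells of cage a must have product 6; hence r3c1 = 2.
2 is placed in row 4, leaving r4c1 = 3.
Row 4 already has 3, leaving r4c4 = 1.
Row 1 already has 2, so r1c3 = 3.
Cage c needs product 18, leaving r3c3 = 1.
1 is placed in column 4; hence r3c4 = 3.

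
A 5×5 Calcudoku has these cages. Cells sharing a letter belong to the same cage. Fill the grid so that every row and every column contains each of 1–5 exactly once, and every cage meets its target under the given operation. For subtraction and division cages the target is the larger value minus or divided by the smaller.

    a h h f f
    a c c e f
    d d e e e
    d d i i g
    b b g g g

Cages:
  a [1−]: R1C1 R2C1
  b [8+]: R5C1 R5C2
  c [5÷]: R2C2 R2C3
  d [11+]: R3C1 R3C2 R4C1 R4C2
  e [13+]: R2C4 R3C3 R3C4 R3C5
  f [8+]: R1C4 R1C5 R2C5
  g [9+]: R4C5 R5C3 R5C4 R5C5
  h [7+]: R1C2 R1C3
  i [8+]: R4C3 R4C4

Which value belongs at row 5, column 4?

The 4 cells of cage g must have sum 9, which forces R4C5 = 2.
Column 5 needs a 5, and only R3C5 is open for it.
In column 4, 5 can only go at R4C4, so R4C4 = 5.
Row 4 now contains 5, so R4C3 = 3.
The only place for 3 in row 3 is R3C4.
Cage e has sum 13; hence R2C4 = 4.
4 is placed in row 2, so R2C5 = 3.
Cage e has sum 13, leaving R3C3 = 1.
4 is placed in column 4, leaving R1C4 = 1.
The 3 cells of cage f must have sum 8, which forces R1C5 = 4.
Row 2 now contains 3, leaving R2C1 = 2.
Cage c needs two cells with quotient 5, which forces R2C2 = 1.
1 is placed in column 3, which forces R2C3 = 5.
Column 1 already has 2, leaving R3C1 = 4.
Row 3 already has 4, so R3C2 = 2.
4 is placed in column 1, leaving R4C1 = 1.
Column 2 now contains 1; hence R4C2 = 4.
1 is placed in column 4, which forces R5C4 = 2.
4 is placed in column 5, so R5C5 = 1.
1 is placed in row 1; hence R1C1 = 3.
Cage h needs two cells with sum 7, leaving R1C2 = 5.
Column 3 now contains 5, which forces R1C3 = 2.
3 is placed in column 1, leaving R5C1 = 5.
5 is placed in column 2, which forces R5C2 = 3.
2 is placed in row 5, which forces R5C3 = 4.
Completed grid: 3 5 2 1 4 / 2 1 5 4 3 / 4 2 1 3 5 / 1 4 3 5 2 / 5 3 4 2 1.

2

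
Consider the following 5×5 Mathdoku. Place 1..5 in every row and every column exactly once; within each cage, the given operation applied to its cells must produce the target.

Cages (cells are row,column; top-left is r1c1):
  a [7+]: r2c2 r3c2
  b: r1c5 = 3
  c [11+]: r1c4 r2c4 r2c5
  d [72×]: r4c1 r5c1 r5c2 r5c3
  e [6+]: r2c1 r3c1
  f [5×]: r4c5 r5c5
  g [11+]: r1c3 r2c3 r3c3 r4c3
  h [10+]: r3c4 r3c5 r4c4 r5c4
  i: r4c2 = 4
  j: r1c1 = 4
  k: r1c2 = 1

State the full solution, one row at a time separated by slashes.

4 1 2 5 3 / 1 5 3 4 2 / 5 2 1 3 4 / 3 4 5 2 1 / 2 3 4 1 5

Cage j is given; hence r1c1 = 4.
Cage k is given; hence r1c2 = 1.
B is a freebie; hence r1c5 = 3.
Cage d has product 72, which forces r4c1 = 3.
Cage i is a single given cell, so r4c2 = 4.
4 is placed in column 1, leaving r5c1 = 2.
Row 5 now contains 2, so r5c2 = 3.
Row 5 now contains 3, so r5c3 = 4.
Row 2 needs a 3, and only r2c3 is open for it.
The only place for 3 in row 3 is r3c4.
The only place for 4 in row 3 is r3c5.
Cage h has sum 10, so r4c4 = 2.
Cage h has sum 10, so r5c4 = 1.
Row 5 already has 1; hence r5c5 = 5.
Column 4 already has 2, leaving r1c4 = 5.
Column 4 now contains 1, so r2c4 = 4.
Column 5 already has 5, which forces r2c5 = 2.
Column 5 already has 5, so r4c5 = 1.
Row 1 now contains 5, which forces r1c3 = 2.
Row 2 now contains 2, leaving r2c2 = 5.
Cage a's pair has sum 7, which forces r3c2 = 2.
Cage g has sum 11, leaving r3c3 = 1.
1 is placed in row 4, so r4c3 = 5.
5 is placed in row 2, which forces r2c1 = 1.
Row 3 now contains 1, leaving r3c1 = 5.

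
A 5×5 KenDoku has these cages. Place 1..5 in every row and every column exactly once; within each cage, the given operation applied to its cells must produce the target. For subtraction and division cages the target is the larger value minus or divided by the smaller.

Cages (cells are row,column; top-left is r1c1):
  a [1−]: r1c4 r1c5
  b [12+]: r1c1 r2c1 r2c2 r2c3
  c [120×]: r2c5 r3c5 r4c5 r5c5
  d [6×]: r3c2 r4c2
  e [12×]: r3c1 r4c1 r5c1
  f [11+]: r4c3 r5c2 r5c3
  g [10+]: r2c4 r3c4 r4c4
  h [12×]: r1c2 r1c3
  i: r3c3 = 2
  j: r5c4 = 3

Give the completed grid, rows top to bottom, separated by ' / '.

5 4 3 2 1 / 2 1 4 5 3 / 1 3 2 4 5 / 3 2 5 1 4 / 4 5 1 3 2

Cage i is a single given cell; hence r3c3 = 2.
Cage j is a single given cell, which forces r5c4 = 3.
2 is placed in row 3, which forces r3c2 = 3.
Cage d needs two cells with product 6, so r4c2 = 2.
2 is placed in column 2, leaving r5c2 = 5.
Column 2 now contains 3, which forces r1c2 = 4.
Cage h needs two cells with product 12; hence r1c3 = 3.
Column 2 now contains 4, so r2c2 = 1.
Cage e needs product 12, which forces r4c1 = 3.
Cage f needs sum 11, which forces r4c3 = 5.
Row 4 already has 5, which forces r4c5 = 4.
Cage f has sum 11; hence r5c3 = 1.
Column 5 now contains 4, which forces r5c5 = 2.
The two cells of cage a must have difference 1, leaving r1c4 = 2.
Cage a's pair has difference 1, leaving r1c5 = 1.
Column 3 already has 5; hence r2c3 = 4.
4 is placed in row 2; hence r2c4 = 5.
Cage c has product 120; hence r2c5 = 3.
Cage e needs product 12, leaving r3c1 = 1.
Column 4 now contains 5, which forces r3c4 = 4.
Column 5 now contains 4, leaving r3c5 = 5.
4 is placed in row 4, so r4c4 = 1.
Row 5 already has 1, so r5c1 = 4.
2 is placed in row 1; hence r1c1 = 5.
5 is placed in row 2, which forces r2c1 = 2.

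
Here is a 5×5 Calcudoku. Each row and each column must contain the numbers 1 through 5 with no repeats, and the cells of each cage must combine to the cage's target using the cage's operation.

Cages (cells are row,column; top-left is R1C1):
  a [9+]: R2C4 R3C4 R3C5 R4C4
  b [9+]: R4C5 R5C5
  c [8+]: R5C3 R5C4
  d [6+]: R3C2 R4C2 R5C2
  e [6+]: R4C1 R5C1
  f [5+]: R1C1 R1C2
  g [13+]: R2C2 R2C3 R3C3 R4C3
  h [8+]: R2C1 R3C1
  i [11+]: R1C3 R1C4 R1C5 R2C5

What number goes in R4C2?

2

The only place for 5 in column 2 is R2C2.
Row 2 now contains 5; hence R2C1 = 3.
Cage h needs two cells with sum 8; hence R3C1 = 5.
The only place for 1 in row 5 is R5C2.
In row 5, 2 can only go at R5C1, so R5C1 = 2.
Column 1 already has 2; hence R1C1 = 1.
The two cells of cage f must have sum 5, so R1C2 = 4.
Column 1 already has 2, leaving R4C1 = 4.
4 is placed in row 4; hence R4C5 = 5.
5 is placed in column 5, so R5C5 = 4.
Cage i has sum 11, so R2C5 = 1.
1 is placed in row 2, leaving R2C3 = 4.
Row 2 already has 4, which forces R2C4 = 2.
In row 3, 4 can only go at R3C4, so R3C4 = 4.
Cage a has sum 9; hence R3C5 = 2.
Cage a has sum 9, which forces R4C4 = 1.
The 4 cells of cage i must have sum 11, so R1C3 = 2.
Cage i needs sum 11, leaving R1C4 = 5.
Column 5 now contains 2; hence R1C5 = 3.
Row 3 now contains 2, so R3C2 = 3.
The 4 cells of cage g must have sum 13, which forces R3C3 = 1.
Cage d has sum 6, which forces R4C2 = 2.
Row 4 now contains 1, leaving R4C3 = 3.
Column 3 now contains 3, which forces R5C3 = 5.
Column 4 already has 5; hence R5C4 = 3.
Completed grid: 1 4 2 5 3 / 3 5 4 2 1 / 5 3 1 4 2 / 4 2 3 1 5 / 2 1 5 3 4.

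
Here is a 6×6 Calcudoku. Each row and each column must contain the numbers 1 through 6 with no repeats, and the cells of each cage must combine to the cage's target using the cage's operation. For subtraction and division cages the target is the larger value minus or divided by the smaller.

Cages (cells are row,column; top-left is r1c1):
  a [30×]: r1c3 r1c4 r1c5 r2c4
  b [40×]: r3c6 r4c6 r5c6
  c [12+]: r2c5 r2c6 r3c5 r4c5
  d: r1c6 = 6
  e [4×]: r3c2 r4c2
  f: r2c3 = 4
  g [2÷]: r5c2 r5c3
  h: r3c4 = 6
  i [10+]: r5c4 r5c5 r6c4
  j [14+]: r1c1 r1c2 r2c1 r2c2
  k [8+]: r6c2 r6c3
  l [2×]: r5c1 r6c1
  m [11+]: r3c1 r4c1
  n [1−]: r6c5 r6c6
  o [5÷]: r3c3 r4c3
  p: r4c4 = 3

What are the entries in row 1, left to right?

4 2 3 1 5 6

Cage d is given, which forces r1c6 = 6.
Cage f is a single given cell; hence r2c3 = 4.
Cage h is a single given cell, so r3c4 = 6.
Cage p is given, so r4c4 = 3.
6 is placed in row 3; hence r3c1 = 5.
Row 3 now contains 5, leaving r3c3 = 1.
Cage m needs two cells with sum 11, which forces r4c1 = 6.
Column 3 already has 1, leaving r4c3 = 5.
1 is placed in row 3, which forces r3c2 = 4.
Row 3 now contains 4, which forces r3c6 = 2.
Cage e needs two cells with product 4, which forces r4c2 = 1.
Column 6 now contains 2, which forces r4c6 = 4.
The 3 cells of cage b must have product 40; hence r5c6 = 5.
Cage c has sum 12, so r2c5 = 6.
Cage c has sum 12; hence r2c6 = 1.
Row 3 now contains 2; hence r3c5 = 3.
Row 4 now contains 4, so r4c5 = 2.
2 is placed in column 5, which forces r6c5 = 4.
Column 6 already has 1; hence r6c6 = 3.
The 4 cells of cage j must have sum 14, which forces r1c1 = 4.
Cage a has product 30; hence r1c3 = 3.
Column 3 already has 3, which forces r5c3 = 6.
The 3 cells of cage i must have sum 10, leaving r5c4 = 4.
4 is placed in column 5, so r5c5 = 1.
Column 3 now contains 6, so r6c3 = 2.
4 is placed in row 6, so r6c4 = 5.
Cage a has product 30, which forces r1c4 = 1.
1 is placed in column 5; hence r1c5 = 5.
Column 4 now contains 5, leaving r2c4 = 2.
Row 5 now contains 1, so r5c1 = 2.
Row 5 already has 6, so r5c2 = 3.
2 is placed in row 6, so r6c1 = 1.
2 is placed in row 6, so r6c2 = 6.
5 is placed in row 1; hence r1c2 = 2.
Row 2 already has 2, which forces r2c1 = 3.
Column 2 now contains 3, so r2c2 = 5.
Completed grid: 4 2 3 1 5 6 / 3 5 4 2 6 1 / 5 4 1 6 3 2 / 6 1 5 3 2 4 / 2 3 6 4 1 5 / 1 6 2 5 4 3.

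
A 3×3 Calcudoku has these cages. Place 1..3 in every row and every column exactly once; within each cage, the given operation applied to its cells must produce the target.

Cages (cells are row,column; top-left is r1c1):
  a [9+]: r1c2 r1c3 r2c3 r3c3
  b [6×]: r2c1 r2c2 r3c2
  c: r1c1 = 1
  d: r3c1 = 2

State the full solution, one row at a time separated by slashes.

Cage c is given; hence r1c1 = 1.
Cage a has sum 9; hence r1c2 = 3.
Row 1 already has 1, leaving r1c3 = 2.
Cage d is a single given cell; hence r3c1 = 2.
Row 3 now contains 2, so r3c2 = 1.
Row 3 now contains 1; hence r3c3 = 3.
2 is placed in column 1, so r2c1 = 3.
Column 2 already has 1, which forces r2c2 = 2.
Column 3 already has 3, which forces r2c3 = 1.

1 3 2 / 3 2 1 / 2 1 3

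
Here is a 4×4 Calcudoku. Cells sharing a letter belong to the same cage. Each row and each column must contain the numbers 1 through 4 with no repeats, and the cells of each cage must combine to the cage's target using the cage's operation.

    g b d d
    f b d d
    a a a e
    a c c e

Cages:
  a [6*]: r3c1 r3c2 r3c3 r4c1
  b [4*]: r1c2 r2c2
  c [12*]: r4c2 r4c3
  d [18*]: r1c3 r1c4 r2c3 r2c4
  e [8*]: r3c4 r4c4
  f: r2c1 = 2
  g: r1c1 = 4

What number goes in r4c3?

4

G is a freebie, leaving r1c1 = 4.
Row 1 now contains 4, which forces r1c2 = 1.
Cage f is given, leaving r2c1 = 2.
Column 2 already has 1, leaving r2c2 = 4.
Column 1 now contains 2, leaving r3c1 = 3.
Row 3 already has 3, which forces r3c2 = 2.
Row 3 already has 2, so r3c3 = 1.
Row 3 already has 2, leaving r3c4 = 4.
Cage a needs product 6, leaving r4c1 = 1.
Column 2 already has 4, so r4c2 = 3.
Row 4 now contains 3; hence r4c3 = 4.
4 is placed in column 4, leaving r4c4 = 2.
Cage d needs product 18, which forces r1c3 = 2.
2 is placed in column 4; hence r1c4 = 3.
Column 3 already has 1, which forces r2c3 = 3.
Cage d has product 18, which forces r2c4 = 1.
The full grid is 4 1 2 3 / 2 4 3 1 / 3 2 1 4 / 1 3 4 2.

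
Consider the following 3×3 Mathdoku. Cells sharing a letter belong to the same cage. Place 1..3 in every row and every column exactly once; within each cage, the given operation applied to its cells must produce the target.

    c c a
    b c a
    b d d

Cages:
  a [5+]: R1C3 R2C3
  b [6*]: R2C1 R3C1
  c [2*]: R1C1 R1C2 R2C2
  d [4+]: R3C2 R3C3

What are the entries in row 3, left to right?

The 3 cells of cage c must have product 2; hence R1C1 = 1.
The 3 cells of cage c must have product 2, which forces R1C2 = 2.
Row 1 already has 2; hence R1C3 = 3.
Cage c needs product 2, so R2C2 = 1.
3 is placed in column 3, leaving R2C3 = 2.
1 is placed in column 2; hence R3C2 = 3.
3 is placed in column 3; hence R3C3 = 1.
2 is placed in row 2, so R2C1 = 3.
Row 3 now contains 3, so R3C1 = 2.
The full grid is 1 2 3 / 3 1 2 / 2 3 1.

2 3 1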